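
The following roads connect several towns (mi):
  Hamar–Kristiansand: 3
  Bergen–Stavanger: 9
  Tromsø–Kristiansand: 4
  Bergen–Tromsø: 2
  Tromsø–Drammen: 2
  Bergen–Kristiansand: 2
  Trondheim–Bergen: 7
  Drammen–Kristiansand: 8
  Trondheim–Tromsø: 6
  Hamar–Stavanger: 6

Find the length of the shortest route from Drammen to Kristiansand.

6

Checking several routes:
Drammen-Tromsø-Bergen-Kristiansand: 2 + 2 + 2 = 6
Drammen-Kristiansand: 8
Drammen-Tromsø-Trondheim-Bergen-Kristiansand: 2 + 6 + 7 + 2 = 17
Drammen-Tromsø-Kristiansand: 2 + 4 = 6
Shortest: 6 mi.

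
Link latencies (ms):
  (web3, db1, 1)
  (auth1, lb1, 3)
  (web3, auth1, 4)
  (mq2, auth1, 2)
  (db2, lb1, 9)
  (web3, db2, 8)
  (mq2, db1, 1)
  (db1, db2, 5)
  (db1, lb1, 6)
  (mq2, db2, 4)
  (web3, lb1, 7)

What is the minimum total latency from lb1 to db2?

9

Comparing a few candidate routes:
lb1-db1-mq2-db2: 6 + 1 + 4 = 11
lb1-db2: 9
lb1-db1-db2: 6 + 5 = 11
lb1-auth1-mq2-db2: 3 + 2 + 4 = 9
The minimum is 9 ms.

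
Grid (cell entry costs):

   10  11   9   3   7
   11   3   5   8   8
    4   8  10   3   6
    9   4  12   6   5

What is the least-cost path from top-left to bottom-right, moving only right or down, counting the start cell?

51

Best path: [0,0] → [0,1] → [1,1] → [1,2] → [1,3] → [2,3] → [2,4] → [3,4]
Cost: 10 + 11 + 3 + 5 + 8 + 3 + 6 + 5 = 51
For comparison, the top-then-right route costs 59.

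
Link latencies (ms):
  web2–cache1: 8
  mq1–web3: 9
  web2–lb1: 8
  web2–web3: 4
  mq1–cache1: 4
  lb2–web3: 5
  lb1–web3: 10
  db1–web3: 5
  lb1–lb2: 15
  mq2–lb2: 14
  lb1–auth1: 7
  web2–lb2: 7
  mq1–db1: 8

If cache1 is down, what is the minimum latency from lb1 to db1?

15

A few of the lb1→db1 routes:
lb1 → web2 → web3 → db1: 8 + 4 + 5 = 17
lb1 → web3 → db1: 10 + 5 = 15
lb1 → web2 → lb2 → web3 → db1: 8 + 7 + 5 + 5 = 25
The minimum is 15 ms.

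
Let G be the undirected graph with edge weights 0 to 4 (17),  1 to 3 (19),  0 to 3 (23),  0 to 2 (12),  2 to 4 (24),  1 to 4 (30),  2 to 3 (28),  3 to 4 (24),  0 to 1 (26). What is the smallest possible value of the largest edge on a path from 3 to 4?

Checking several routes:
3→1→0→2→4: max(19, 26, 12, 24) = 26
3→0→2→4: max(23, 12, 24) = 24
3→1→0→4: max(19, 26, 17) = 26
3→4: max(24) = 24
3→0→4: max(23, 17) = 23
The minimum achievable maximum is 23.

23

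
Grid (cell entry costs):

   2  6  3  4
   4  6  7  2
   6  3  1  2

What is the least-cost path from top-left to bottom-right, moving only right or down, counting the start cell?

18

Cheapest: [0,0] [1,0] [1,1] [2,1] [2,2] [2,3]
  2 + 4 + 6 + 3 + 1 + 2 = 18
(Top row then right column would cost 19.)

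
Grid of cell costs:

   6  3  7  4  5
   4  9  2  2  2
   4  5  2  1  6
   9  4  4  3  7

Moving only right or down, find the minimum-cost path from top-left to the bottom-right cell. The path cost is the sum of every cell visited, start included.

31

Path r0c0 r0c1 r0c2 r1c2 r1c3 r2c3 r3c3 r3c4: 6 + 3 + 7 + 2 + 2 + 1 + 3 + 7 = 31.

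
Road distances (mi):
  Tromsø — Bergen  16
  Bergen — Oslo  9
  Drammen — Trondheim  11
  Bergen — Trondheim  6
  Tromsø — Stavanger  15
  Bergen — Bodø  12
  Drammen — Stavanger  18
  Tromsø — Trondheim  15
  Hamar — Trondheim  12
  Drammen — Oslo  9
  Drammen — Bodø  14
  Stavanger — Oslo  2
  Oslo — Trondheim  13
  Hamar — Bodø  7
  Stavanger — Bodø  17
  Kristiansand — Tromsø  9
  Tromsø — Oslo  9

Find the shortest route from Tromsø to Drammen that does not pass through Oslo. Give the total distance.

26

Checking several routes:
Tromsø → Stavanger → Drammen: 15 + 18 = 33
Tromsø → Bergen → Trondheim → Drammen: 16 + 6 + 11 = 33
Tromsø → Trondheim → Drammen: 15 + 11 = 26
Tromsø → Bergen → Bodø → Drammen: 16 + 12 + 14 = 42
The minimum is 26 mi.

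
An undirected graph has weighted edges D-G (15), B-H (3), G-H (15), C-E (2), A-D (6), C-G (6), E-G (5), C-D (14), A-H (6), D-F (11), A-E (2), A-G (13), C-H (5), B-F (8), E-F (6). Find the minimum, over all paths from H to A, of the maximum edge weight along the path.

5

Checking several routes:
H - C - E - A: max(5, 2, 2) = 5
H - C - G - E - A: max(5, 6, 5, 2) = 6
H - A: max(6) = 6
H - B - F - E - A: max(3, 8, 6, 2) = 8
Best route has worst link 5.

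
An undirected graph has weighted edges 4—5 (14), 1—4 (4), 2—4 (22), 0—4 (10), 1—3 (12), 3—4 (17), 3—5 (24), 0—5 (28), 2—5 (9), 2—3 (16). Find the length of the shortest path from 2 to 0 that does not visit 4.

37

Candidate routes:
2 → 3 → 5 → 0: 16 + 24 + 28 = 68
2 → 5 → 0: 9 + 28 = 37
The minimum is 37.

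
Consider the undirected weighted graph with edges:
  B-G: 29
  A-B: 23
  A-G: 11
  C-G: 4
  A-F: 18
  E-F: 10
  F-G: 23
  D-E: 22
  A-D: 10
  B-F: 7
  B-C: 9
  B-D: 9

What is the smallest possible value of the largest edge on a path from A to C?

10

Comparing a few candidate routes:
A → F → E → D → B → C: max(18, 10, 22, 9, 9) = 22
A → D → B → C: max(10, 9, 9) = 10
A → F → B → C: max(18, 7, 9) = 18
A → G → C: max(11, 4) = 11
Best route has worst link 10.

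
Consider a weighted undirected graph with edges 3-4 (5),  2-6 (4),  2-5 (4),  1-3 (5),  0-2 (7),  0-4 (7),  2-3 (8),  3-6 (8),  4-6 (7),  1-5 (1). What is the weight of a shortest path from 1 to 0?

12

Comparing a few candidate routes:
1→3→2→0: 5 + 8 + 7 = 20
1→5→2→0: 1 + 4 + 7 = 12
1→3→4→0: 5 + 5 + 7 = 17
Best route has total 12.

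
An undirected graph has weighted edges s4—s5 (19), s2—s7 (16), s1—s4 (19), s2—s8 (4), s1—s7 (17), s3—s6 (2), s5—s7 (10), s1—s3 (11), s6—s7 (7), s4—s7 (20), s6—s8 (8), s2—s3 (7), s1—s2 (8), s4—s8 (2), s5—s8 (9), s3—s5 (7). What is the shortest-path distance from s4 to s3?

12

Checking several routes:
s4-s5-s3: 19 + 7 = 26
s4-s8-s5-s3: 2 + 9 + 7 = 18
s4-s8-s2-s1-s3: 2 + 4 + 8 + 11 = 25
s4-s8-s2-s3: 2 + 4 + 7 = 13
s4-s7-s6-s3: 20 + 7 + 2 = 29
s4-s8-s6-s3: 2 + 8 + 2 = 12
Shortest: 12.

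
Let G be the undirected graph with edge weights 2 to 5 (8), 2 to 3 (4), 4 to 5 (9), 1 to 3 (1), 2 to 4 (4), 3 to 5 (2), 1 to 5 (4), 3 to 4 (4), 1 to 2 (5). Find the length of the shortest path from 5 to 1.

Some routes from 5 to 1:
5-3-2-1: 2 + 4 + 5 = 11
5-2-1: 8 + 5 = 13
5-1: 4
5-3-1: 2 + 1 = 3
The minimum is 3.

3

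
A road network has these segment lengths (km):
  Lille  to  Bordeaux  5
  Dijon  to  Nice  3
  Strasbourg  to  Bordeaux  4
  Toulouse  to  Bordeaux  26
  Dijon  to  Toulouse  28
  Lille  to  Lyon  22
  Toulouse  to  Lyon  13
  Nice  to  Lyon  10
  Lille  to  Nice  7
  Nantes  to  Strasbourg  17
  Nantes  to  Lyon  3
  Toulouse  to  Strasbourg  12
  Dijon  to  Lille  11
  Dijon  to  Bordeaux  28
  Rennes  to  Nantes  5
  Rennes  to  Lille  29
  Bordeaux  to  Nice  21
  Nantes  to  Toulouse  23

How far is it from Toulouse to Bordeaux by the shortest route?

16

Some routes from Toulouse to Bordeaux:
Toulouse-Lyon-Lille-Bordeaux: 13 + 22 + 5 = 40
Toulouse-Strasbourg-Bordeaux: 12 + 4 = 16
Toulouse-Bordeaux: 26
Toulouse-Lyon-Nantes-Strasbourg-Bordeaux: 13 + 3 + 17 + 4 = 37
Toulouse-Lyon-Nice-Lille-Bordeaux: 13 + 10 + 7 + 5 = 35
Shortest: 16 km.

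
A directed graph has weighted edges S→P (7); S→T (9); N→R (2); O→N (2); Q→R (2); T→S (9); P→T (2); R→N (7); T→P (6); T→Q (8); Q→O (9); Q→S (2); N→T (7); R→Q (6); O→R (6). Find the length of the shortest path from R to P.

15

Comparing a few candidate routes:
R → Q → S → T → P: 6 + 2 + 9 + 6 = 23
R → Q → O → N → T → P: 6 + 9 + 2 + 7 + 6 = 30
R → Q → S → P: 6 + 2 + 7 = 15
R → N → T → P: 7 + 7 + 6 = 20
Shortest: 15.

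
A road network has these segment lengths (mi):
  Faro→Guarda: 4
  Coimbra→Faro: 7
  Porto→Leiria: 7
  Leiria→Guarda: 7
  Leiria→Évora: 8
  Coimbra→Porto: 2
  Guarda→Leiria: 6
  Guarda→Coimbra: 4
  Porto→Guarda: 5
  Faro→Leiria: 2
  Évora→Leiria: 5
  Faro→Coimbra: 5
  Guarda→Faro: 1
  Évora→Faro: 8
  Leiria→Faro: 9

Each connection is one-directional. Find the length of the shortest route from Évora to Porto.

A few of the Évora→Porto routes:
Évora→Leiria→Faro→Coimbra→Porto: 5 + 9 + 5 + 2 = 21
Évora→Leiria→Guarda→Coimbra→Porto: 5 + 7 + 4 + 2 = 18
Évora→Leiria→Guarda→Faro→Coimbra→Porto: 5 + 7 + 1 + 5 + 2 = 20
Évora→Faro→Guarda→Coimbra→Porto: 8 + 4 + 4 + 2 = 18
Évora→Faro→Coimbra→Porto: 8 + 5 + 2 = 15
Évora→Faro→Leiria→Guarda→Coimbra→Porto: 8 + 2 + 7 + 4 + 2 = 23
Shortest: 15 mi.

15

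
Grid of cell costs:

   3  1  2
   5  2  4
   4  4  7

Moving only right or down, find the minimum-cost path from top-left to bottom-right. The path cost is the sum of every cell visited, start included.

Path r0c0 r0c1 r0c2 r1c2 r2c2: 3 + 1 + 2 + 4 + 7 = 17.

17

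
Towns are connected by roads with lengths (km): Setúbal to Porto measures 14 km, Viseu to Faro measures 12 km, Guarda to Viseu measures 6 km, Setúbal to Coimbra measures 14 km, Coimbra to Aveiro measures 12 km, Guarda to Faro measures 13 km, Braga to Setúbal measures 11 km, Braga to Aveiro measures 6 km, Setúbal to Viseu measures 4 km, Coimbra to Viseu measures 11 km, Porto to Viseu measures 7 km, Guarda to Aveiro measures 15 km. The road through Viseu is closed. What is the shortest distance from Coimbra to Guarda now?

Routes from Coimbra to Guarda avoiding Viseu:
Coimbra→Aveiro→Guarda: 12 + 15 = 27
Coimbra→Setúbal→Braga→Aveiro→Guarda: 14 + 11 + 6 + 15 = 46
Shortest: 27 km.

27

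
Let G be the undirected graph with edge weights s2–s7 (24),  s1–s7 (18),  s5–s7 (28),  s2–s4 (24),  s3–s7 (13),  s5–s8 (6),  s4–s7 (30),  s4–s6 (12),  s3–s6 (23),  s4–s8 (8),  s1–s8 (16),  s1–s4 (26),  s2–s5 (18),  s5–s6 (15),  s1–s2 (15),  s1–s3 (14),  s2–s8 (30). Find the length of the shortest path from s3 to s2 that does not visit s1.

Some routes from s3 to s2 avoiding s1:
s3 -> s6 -> s5 -> s2: 23 + 15 + 18 = 56
s3 -> s7 -> s2: 13 + 24 = 37
s3 -> s7 -> s5 -> s2: 13 + 28 + 18 = 59
s3 -> s6 -> s4 -> s2: 23 + 12 + 24 = 59
s3 -> s7 -> s4 -> s2: 13 + 30 + 24 = 67
Shortest: 37.

37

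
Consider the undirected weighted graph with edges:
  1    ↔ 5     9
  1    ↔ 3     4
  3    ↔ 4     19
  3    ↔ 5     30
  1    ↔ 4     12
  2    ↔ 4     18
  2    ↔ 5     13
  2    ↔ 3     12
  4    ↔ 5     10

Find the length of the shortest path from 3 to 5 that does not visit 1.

25

Routes from 3 to 5 avoiding 1:
3 - 4 - 2 - 5: 19 + 18 + 13 = 50
3 - 5: 30
3 - 4 - 5: 19 + 10 = 29
3 - 2 - 5: 12 + 13 = 25
3 - 2 - 4 - 5: 12 + 18 + 10 = 40
Best route has total 25.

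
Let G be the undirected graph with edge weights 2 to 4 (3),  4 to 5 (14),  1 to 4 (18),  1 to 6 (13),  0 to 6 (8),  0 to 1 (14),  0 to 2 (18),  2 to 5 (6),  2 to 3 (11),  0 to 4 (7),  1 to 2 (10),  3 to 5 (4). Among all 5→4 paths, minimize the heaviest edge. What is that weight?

Comparing a few candidate routes:
5 → 3 → 2 → 1 → 6 → 0 → 4: max(4, 11, 10, 13, 8, 7) = 13
5 → 3 → 2 → 4: max(4, 11, 3) = 11
5 → 2 → 1 → 6 → 0 → 4: max(6, 10, 13, 8, 7) = 13
5 → 4: max(14) = 14
5 → 2 → 4: max(6, 3) = 6
Smallest bottleneck: 6.

6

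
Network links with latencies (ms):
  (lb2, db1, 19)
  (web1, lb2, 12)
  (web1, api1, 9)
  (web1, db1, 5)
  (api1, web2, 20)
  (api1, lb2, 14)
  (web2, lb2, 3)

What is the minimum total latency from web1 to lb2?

Routes from web1 to lb2:
web1 → api1 → lb2: 9 + 14 = 23
web1 → lb2: 12
web1 → db1 → lb2: 5 + 19 = 24
web1 → api1 → web2 → lb2: 9 + 20 + 3 = 32
The minimum is 12 ms.

12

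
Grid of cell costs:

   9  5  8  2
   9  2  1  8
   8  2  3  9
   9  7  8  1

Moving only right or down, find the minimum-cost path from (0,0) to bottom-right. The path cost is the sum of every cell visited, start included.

29

One optimal route is (0,0) → (0,1) → (1,1) → (1,2) → (2,2) → (3,2) → (3,3).
Its cost is 9 + 5 + 2 + 1 + 3 + 8 + 1 = 29.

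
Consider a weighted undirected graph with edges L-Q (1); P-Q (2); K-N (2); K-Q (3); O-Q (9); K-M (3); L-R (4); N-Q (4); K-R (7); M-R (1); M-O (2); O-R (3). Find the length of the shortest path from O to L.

7

A few of the O→L routes:
O → R → L: 3 + 4 = 7
O → M → R → L: 2 + 1 + 4 = 7
O → R → M → K → Q → L: 3 + 1 + 3 + 3 + 1 = 11
O → M → K → N → Q → L: 2 + 3 + 2 + 4 + 1 = 12
O → M → K → Q → L: 2 + 3 + 3 + 1 = 9
O → Q → L: 9 + 1 = 10
Shortest: 7.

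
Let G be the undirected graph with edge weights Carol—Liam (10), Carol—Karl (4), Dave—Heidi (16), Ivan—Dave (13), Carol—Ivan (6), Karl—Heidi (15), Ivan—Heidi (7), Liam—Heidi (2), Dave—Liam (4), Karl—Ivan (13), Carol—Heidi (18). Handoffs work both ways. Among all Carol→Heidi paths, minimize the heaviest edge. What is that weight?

A few of the Carol→Heidi routes:
Carol-Liam-Heidi: max(10, 2) = 10
Carol-Liam-Dave-Ivan-Heidi: max(10, 4, 13, 7) = 13
Carol-Ivan-Heidi: max(6, 7) = 7
The minimum achievable maximum is 7.

7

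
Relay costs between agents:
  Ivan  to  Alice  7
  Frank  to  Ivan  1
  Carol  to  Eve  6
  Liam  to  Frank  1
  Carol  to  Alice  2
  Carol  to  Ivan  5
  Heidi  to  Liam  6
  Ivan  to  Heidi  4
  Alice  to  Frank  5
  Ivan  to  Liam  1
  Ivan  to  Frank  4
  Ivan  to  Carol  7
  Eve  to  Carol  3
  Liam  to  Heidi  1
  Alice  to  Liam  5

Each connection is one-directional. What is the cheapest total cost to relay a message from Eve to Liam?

Some routes from Eve to Liam:
Eve→Carol→Alice→Frank→Ivan→Liam: 3 + 2 + 5 + 1 + 1 = 12
Eve→Carol→Ivan→Heidi→Liam: 3 + 5 + 4 + 6 = 18
Eve→Carol→Alice→Liam: 3 + 2 + 5 = 10
Eve→Carol→Ivan→Liam: 3 + 5 + 1 = 9
Eve→Carol→Ivan→Alice→Liam: 3 + 5 + 7 + 5 = 20
Best route has total 9.

9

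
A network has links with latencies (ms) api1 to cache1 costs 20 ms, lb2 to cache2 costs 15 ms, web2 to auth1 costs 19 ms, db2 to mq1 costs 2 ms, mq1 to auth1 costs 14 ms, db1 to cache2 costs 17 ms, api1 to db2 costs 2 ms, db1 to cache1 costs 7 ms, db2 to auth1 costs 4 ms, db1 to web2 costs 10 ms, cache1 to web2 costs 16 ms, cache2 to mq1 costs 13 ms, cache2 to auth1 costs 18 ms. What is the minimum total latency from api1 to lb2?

32

Some routes from api1 to lb2:
api1 -> db2 -> auth1 -> cache2 -> lb2: 2 + 4 + 18 + 15 = 39
api1 -> db2 -> mq1 -> cache2 -> lb2: 2 + 2 + 13 + 15 = 32
api1 -> db2 -> auth1 -> mq1 -> cache2 -> lb2: 2 + 4 + 14 + 13 + 15 = 48
Best route has total 32 ms.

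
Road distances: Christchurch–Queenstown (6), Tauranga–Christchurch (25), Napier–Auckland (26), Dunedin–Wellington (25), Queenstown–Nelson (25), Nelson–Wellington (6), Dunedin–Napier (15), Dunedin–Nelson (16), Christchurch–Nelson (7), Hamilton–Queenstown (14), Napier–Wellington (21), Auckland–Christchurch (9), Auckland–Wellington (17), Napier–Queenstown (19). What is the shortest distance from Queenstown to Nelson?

13

Checking several routes:
Queenstown-Nelson: 25
Queenstown-Christchurch-Auckland-Wellington-Nelson: 6 + 9 + 17 + 6 = 38
Queenstown-Christchurch-Nelson: 6 + 7 = 13
The minimum is 13.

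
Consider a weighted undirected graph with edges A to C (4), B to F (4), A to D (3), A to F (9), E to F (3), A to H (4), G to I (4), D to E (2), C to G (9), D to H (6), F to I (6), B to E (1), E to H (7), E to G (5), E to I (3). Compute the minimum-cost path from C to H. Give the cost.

Comparing a few candidate routes:
C - A - D - H: 4 + 3 + 6 = 13
C - A - D - E - H: 4 + 3 + 2 + 7 = 16
C - A - H: 4 + 4 = 8
The minimum is 8.

8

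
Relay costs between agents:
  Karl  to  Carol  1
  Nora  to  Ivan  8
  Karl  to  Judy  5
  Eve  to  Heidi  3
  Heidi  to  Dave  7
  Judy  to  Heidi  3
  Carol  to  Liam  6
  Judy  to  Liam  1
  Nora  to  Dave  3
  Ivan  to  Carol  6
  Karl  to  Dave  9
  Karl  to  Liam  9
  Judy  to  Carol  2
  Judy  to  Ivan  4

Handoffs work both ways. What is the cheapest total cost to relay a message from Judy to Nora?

12

Checking several routes:
Judy - Heidi - Dave - Nora: 3 + 7 + 3 = 13
Judy - Ivan - Nora: 4 + 8 = 12
Judy - Carol - Ivan - Nora: 2 + 6 + 8 = 16
Judy - Carol - Karl - Dave - Nora: 2 + 1 + 9 + 3 = 15
The minimum is 12.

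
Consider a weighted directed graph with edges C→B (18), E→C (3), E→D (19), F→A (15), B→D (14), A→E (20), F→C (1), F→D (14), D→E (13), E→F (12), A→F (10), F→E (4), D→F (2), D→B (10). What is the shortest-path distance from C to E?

Routes from C to E:
C - B - D - F - A - E: 18 + 14 + 2 + 15 + 20 = 69
C - B - D - F - E: 18 + 14 + 2 + 4 = 38
C - B - D - E: 18 + 14 + 13 = 45
Shortest: 38.

38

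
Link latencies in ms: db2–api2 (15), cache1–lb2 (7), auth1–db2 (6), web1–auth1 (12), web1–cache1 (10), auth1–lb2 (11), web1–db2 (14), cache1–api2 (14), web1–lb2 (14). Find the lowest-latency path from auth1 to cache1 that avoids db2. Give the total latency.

18

Some routes from auth1 to cache1 avoiding db2:
auth1-web1-cache1: 12 + 10 = 22
auth1-lb2-cache1: 11 + 7 = 18
auth1-web1-lb2-cache1: 12 + 14 + 7 = 33
Best route has total 18 ms.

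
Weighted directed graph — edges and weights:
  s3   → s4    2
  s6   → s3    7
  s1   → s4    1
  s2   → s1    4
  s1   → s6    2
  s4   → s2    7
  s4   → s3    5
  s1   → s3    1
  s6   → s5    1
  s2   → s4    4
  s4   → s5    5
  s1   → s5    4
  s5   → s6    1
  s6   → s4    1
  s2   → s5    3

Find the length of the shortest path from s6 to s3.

6

Paths from s6 to s3:
s6-s4-s3: 1 + 5 = 6
s6-s3: 7
s6-s4-s2-s1-s3: 1 + 7 + 4 + 1 = 13
Shortest: 6.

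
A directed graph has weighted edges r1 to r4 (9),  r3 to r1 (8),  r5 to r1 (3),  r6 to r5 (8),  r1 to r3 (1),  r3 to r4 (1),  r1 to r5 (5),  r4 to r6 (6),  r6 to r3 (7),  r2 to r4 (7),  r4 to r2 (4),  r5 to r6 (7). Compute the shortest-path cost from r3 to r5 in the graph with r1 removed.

Candidate routes:
r3-r4-r6-r5: 1 + 6 + 8 = 15
Shortest: 15.

15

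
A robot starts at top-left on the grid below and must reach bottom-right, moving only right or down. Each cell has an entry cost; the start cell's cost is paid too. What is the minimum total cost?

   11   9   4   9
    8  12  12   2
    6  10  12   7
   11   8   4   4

Take [0,0] -> [0,1] -> [0,2] -> [0,3] -> [1,3] -> [2,3] -> [3,3] for a total of 11 + 9 + 4 + 9 + 2 + 7 + 4 = 46.

46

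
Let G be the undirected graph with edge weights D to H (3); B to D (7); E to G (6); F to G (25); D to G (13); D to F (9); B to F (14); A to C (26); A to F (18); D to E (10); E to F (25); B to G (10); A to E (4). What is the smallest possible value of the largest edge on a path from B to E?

Some routes from B to E:
B → G → D → E: max(10, 13, 10) = 13
B → D → G → E: max(7, 13, 6) = 13
B → G → E: max(10, 6) = 10
B → D → E: max(7, 10) = 10
The minimum achievable maximum is 10.

10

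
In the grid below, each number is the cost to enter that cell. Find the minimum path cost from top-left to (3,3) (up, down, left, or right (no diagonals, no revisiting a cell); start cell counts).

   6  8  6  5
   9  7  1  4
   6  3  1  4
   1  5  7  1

One optimal route is [0,0]→[0,1]→[0,2]→[1,2]→[2,2]→[2,3]→[3,3].
Its cost is 6 + 8 + 6 + 1 + 1 + 4 + 1 = 27.

27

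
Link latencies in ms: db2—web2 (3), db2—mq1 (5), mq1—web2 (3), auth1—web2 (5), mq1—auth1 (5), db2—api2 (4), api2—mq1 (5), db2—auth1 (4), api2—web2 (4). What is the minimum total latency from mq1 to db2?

Checking several routes:
mq1-api2-db2: 5 + 4 = 9
mq1-auth1-db2: 5 + 4 = 9
mq1-db2: 5
mq1-web2-api2-db2: 3 + 4 + 4 = 11
mq1-web2-db2: 3 + 3 = 6
Best route has total 5 ms.

5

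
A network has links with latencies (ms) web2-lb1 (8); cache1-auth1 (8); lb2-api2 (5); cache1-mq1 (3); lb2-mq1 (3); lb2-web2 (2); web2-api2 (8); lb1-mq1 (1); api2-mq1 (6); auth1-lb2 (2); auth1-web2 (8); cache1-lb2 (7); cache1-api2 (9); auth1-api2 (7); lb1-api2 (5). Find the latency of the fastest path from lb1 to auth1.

6

Comparing a few candidate routes:
lb1 -> api2 -> lb2 -> auth1: 5 + 5 + 2 = 12
lb1 -> api2 -> auth1: 5 + 7 = 12
lb1 -> mq1 -> lb2 -> auth1: 1 + 3 + 2 = 6
Shortest: 6 ms.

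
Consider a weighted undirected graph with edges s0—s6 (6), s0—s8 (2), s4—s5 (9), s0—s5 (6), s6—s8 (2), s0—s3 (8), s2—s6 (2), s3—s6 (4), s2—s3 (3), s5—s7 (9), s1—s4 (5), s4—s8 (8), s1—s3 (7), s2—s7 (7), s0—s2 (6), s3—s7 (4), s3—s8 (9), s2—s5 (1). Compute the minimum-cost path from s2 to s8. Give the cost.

Comparing a few candidate routes:
s2 -> s3 -> s6 -> s8: 3 + 4 + 2 = 9
s2 -> s6 -> s0 -> s8: 2 + 6 + 2 = 10
s2 -> s6 -> s8: 2 + 2 = 4
s2 -> s0 -> s8: 6 + 2 = 8
s2 -> s5 -> s0 -> s8: 1 + 6 + 2 = 9
s2 -> s3 -> s8: 3 + 9 = 12
Best route has total 4.

4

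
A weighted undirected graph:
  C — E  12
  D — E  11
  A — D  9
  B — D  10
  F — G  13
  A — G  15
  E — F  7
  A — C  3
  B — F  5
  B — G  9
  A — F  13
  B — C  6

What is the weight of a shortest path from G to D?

19

Checking several routes:
G - F - B - D: 13 + 5 + 10 = 28
G - B - C - A - D: 9 + 6 + 3 + 9 = 27
G - A - D: 15 + 9 = 24
G - B - D: 9 + 10 = 19
Best route has total 19.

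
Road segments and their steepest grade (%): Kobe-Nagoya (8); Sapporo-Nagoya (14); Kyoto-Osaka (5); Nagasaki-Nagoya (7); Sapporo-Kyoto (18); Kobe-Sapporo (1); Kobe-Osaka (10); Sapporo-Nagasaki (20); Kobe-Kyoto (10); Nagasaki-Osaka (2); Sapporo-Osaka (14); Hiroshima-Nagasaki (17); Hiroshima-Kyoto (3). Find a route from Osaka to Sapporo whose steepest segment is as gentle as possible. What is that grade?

Some routes from Osaka to Sapporo:
Osaka → Nagasaki → Nagoya → Kobe → Sapporo: max(2, 7, 8, 1) = 8
Osaka → Nagasaki → Nagoya → Sapporo: max(2, 7, 14) = 14
Osaka → Sapporo: max(14) = 14
Osaka → Kobe → Sapporo: max(10, 1) = 10
Osaka → Kyoto → Kobe → Sapporo: max(5, 10, 1) = 10
Best route has worst link 8%.

8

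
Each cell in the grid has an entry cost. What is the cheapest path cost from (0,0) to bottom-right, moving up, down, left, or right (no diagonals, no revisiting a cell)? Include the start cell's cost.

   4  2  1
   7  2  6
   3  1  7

Best path: r0c0→r0c1→r1c1→r2c1→r2c2
Cost: 4 + 2 + 2 + 1 + 7 = 16

16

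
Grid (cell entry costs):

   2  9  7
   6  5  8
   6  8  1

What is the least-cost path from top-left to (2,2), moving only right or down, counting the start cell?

One optimal route is (0,0)→(1,0)→(1,1)→(1,2)→(2,2).
Its cost is 2 + 6 + 5 + 8 + 1 = 22.
(Top row then right column would cost 27.)

22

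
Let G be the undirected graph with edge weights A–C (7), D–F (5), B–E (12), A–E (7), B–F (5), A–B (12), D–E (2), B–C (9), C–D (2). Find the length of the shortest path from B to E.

12

Some routes from B to E:
B -> A -> C -> D -> E: 12 + 7 + 2 + 2 = 23
B -> C -> A -> E: 9 + 7 + 7 = 23
B -> A -> E: 12 + 7 = 19
B -> F -> D -> E: 5 + 5 + 2 = 12
B -> C -> D -> E: 9 + 2 + 2 = 13
B -> E: 12
Shortest: 12.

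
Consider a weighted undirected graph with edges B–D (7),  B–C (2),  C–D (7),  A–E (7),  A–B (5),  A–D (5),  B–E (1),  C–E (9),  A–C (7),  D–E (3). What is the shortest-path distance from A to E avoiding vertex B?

Candidate routes:
A-E: 7
A-C-E: 7 + 9 = 16
A-D-E: 5 + 3 = 8
A-C-D-E: 7 + 7 + 3 = 17
A-D-C-E: 5 + 7 + 9 = 21
The minimum is 7.

7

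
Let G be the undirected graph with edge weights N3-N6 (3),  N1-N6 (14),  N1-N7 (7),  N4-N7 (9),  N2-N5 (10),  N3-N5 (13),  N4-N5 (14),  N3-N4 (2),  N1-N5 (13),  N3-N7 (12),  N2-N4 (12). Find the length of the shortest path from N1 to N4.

16

A few of the N1→N4 routes:
N1 - N7 - N4: 7 + 9 = 16
N1 - N6 - N3 - N4: 14 + 3 + 2 = 19
N1 - N5 - N4: 13 + 14 = 27
N1 - N5 - N3 - N4: 13 + 13 + 2 = 28
N1 - N7 - N3 - N4: 7 + 12 + 2 = 21
Best route has total 16.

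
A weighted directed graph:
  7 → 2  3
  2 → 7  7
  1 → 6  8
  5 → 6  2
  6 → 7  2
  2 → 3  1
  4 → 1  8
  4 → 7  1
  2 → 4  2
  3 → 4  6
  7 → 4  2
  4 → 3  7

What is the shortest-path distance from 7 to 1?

Candidate routes:
7 - 2 - 3 - 4 - 1: 3 + 1 + 6 + 8 = 18
7 - 2 - 4 - 1: 3 + 2 + 8 = 13
7 - 4 - 1: 2 + 8 = 10
Best route has total 10.

10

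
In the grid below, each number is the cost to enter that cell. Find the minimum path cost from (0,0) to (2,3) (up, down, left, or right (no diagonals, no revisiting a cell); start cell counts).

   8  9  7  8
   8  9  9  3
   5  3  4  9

37

Cheapest: (0,0) (1,0) (2,0) (2,1) (2,2) (2,3)
  8 + 8 + 5 + 3 + 4 + 9 = 37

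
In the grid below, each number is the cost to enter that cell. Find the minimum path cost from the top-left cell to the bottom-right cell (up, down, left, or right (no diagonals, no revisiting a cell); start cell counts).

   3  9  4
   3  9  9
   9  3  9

Path [0,0]→[1,0]→[1,1]→[2,1]→[2,2]: 3 + 3 + 9 + 3 + 9 = 27.

27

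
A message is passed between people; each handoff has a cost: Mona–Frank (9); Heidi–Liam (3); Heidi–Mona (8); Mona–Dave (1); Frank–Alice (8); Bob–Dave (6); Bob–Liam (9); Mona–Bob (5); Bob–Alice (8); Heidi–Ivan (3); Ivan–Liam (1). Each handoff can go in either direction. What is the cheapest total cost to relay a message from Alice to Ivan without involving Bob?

Routes from Alice to Ivan avoiding Bob:
Alice → Frank → Mona → Heidi → Ivan: 8 + 9 + 8 + 3 = 28
Alice → Frank → Mona → Heidi → Liam → Ivan: 8 + 9 + 8 + 3 + 1 = 29
Shortest: 28.

28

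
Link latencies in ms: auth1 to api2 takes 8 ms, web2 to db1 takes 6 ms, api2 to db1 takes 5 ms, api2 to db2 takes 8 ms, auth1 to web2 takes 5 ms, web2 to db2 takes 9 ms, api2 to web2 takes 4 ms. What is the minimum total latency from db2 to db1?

Checking several routes:
db2 → api2 → web2 → db1: 8 + 4 + 6 = 18
db2 → web2 → db1: 9 + 6 = 15
db2 → api2 → db1: 8 + 5 = 13
The minimum is 13 ms.

13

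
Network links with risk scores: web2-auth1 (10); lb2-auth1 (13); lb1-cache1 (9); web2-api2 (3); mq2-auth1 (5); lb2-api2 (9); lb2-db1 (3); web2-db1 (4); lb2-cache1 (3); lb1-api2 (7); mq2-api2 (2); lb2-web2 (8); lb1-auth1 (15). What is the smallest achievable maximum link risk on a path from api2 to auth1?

Comparing a few candidate routes:
api2→lb1→cache1→lb2→db1→web2→auth1: max(7, 9, 3, 3, 4, 10) = 10
api2→mq2→auth1: max(2, 5) = 5
api2→lb2→web2→auth1: max(9, 8, 10) = 10
api2→lb1→cache1→lb2→web2→auth1: max(7, 9, 3, 8, 10) = 10
api2→lb2→db1→web2→auth1: max(9, 3, 4, 10) = 10
Smallest bottleneck: 5.

5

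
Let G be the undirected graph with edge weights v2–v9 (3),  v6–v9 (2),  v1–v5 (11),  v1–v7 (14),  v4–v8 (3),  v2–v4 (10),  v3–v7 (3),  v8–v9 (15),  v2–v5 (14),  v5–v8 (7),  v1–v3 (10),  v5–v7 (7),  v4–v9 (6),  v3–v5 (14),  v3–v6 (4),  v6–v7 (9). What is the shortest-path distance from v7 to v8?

Checking several routes:
v7 - v3 - v6 - v9 - v4 - v8: 3 + 4 + 2 + 6 + 3 = 18
v7 - v6 - v9 - v4 - v8: 9 + 2 + 6 + 3 = 20
v7 - v3 - v6 - v9 - v8: 3 + 4 + 2 + 15 = 24
v7 - v3 - v5 - v8: 3 + 14 + 7 = 24
v7 - v5 - v8: 7 + 7 = 14
v7 - v3 - v6 - v9 - v2 - v4 - v8: 3 + 4 + 2 + 3 + 10 + 3 = 25
Best route has total 14.

14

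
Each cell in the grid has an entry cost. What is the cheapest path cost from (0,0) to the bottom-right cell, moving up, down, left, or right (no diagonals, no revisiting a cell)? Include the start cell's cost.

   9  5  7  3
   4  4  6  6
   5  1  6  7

31

Best path: r0c0→r1c0→r1c1→r2c1→r2c2→r2c3
Cost: 9 + 4 + 4 + 1 + 6 + 7 = 31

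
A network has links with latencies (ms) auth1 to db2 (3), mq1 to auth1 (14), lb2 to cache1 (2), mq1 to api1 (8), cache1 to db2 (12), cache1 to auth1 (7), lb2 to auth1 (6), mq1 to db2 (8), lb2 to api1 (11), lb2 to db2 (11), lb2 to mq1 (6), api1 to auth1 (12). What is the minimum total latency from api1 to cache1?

13

Some routes from api1 to cache1:
api1 → auth1 → cache1: 12 + 7 = 19
api1 → mq1 → lb2 → cache1: 8 + 6 + 2 = 16
api1 → lb2 → cache1: 11 + 2 = 13
api1 → auth1 → lb2 → cache1: 12 + 6 + 2 = 20
The minimum is 13 ms.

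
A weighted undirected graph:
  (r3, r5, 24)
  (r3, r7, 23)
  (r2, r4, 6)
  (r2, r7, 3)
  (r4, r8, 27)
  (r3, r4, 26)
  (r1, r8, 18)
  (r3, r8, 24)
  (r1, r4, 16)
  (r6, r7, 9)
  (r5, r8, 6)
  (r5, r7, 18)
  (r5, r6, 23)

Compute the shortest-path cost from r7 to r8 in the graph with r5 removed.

A few of the r7→r8 routes:
r7 -> r3 -> r8: 23 + 24 = 47
r7 -> r2 -> r4 -> r8: 3 + 6 + 27 = 36
r7 -> r2 -> r4 -> r1 -> r8: 3 + 6 + 16 + 18 = 43
The minimum is 36.

36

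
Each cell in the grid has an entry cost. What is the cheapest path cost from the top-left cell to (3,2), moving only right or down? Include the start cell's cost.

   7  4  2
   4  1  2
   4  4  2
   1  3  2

Cheapest: r0c0 -> r0c1 -> r1c1 -> r1c2 -> r2c2 -> r3c2
  7 + 4 + 1 + 2 + 2 + 2 = 18
For comparison, the top-then-right route costs 19.

18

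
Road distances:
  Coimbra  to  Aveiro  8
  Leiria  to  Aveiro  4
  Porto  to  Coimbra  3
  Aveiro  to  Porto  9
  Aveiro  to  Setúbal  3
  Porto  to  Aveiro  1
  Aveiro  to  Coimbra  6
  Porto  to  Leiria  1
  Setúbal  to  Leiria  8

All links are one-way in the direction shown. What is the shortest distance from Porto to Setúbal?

4

Paths from Porto to Setúbal:
Porto - Leiria - Aveiro - Setúbal: 1 + 4 + 3 = 8
Porto - Aveiro - Setúbal: 1 + 3 = 4
Porto - Coimbra - Aveiro - Setúbal: 3 + 8 + 3 = 14
Best route has total 4.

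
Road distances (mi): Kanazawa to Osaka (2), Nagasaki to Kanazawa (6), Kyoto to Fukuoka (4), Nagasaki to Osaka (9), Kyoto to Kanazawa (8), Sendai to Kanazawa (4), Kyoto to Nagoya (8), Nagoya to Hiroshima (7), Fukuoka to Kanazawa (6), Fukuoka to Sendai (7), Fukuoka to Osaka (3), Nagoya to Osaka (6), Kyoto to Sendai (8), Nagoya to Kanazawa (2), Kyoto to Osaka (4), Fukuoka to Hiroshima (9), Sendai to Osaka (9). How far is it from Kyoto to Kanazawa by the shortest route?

6

A few of the Kyoto→Kanazawa routes:
Kyoto -> Kanazawa: 8
Kyoto -> Fukuoka -> Osaka -> Kanazawa: 4 + 3 + 2 = 9
Kyoto -> Osaka -> Kanazawa: 4 + 2 = 6
Shortest: 6 mi.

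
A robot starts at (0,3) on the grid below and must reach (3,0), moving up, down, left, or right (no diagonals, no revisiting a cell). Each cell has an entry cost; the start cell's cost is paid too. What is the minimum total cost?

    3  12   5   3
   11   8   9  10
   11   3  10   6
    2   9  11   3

39

One optimal route is (0,3) → (0,2) → (1,2) → (1,1) → (2,1) → (3,1) → (3,0).
Its cost is 3 + 5 + 9 + 8 + 3 + 9 + 2 = 39.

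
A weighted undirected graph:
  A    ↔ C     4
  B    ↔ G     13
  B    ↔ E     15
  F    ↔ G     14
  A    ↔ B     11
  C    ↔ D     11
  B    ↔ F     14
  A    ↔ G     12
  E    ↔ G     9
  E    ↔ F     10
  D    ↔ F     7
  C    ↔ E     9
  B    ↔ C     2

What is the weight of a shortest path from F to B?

Checking several routes:
F - G - B: 14 + 13 = 27
F - E - B: 10 + 15 = 25
F - B: 14
F - E - C - B: 10 + 9 + 2 = 21
F - D - C - B: 7 + 11 + 2 = 20
Shortest: 14.

14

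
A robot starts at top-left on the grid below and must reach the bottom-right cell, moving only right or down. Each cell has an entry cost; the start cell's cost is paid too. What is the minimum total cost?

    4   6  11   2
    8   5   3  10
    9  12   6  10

Cheapest: (0,0)→(0,1)→(1,1)→(1,2)→(2,2)→(2,3)
  4 + 6 + 5 + 3 + 6 + 10 = 34
For comparison, the top-then-right route costs 43.

34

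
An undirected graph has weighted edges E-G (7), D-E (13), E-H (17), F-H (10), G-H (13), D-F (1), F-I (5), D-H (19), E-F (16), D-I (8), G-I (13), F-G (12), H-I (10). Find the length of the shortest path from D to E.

Some routes from D to E:
D -> I -> G -> E: 8 + 13 + 7 = 28
D -> F -> E: 1 + 16 = 17
D -> E: 13
D -> F -> G -> E: 1 + 12 + 7 = 20
D -> F -> I -> G -> E: 1 + 5 + 13 + 7 = 26
Best route has total 13.

13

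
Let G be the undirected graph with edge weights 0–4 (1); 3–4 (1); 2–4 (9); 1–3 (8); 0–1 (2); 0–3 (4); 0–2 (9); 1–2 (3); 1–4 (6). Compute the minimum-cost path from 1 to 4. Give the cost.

3

Comparing a few candidate routes:
1→3→4: 8 + 1 = 9
1→2→4: 3 + 9 = 12
1→0→3→4: 2 + 4 + 1 = 7
1→0→4: 2 + 1 = 3
1→4: 6
Shortest: 3.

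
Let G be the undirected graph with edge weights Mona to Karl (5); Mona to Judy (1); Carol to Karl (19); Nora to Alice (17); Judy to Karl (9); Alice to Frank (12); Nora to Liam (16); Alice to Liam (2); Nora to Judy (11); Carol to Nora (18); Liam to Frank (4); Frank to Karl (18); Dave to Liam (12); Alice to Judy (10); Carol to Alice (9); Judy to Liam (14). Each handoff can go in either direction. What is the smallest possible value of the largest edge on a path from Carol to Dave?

12

Some routes from Carol to Dave:
Carol-Alice-Judy-Nora-Liam-Dave: max(9, 10, 11, 16, 12) = 16
Carol-Alice-Frank-Liam-Dave: max(9, 12, 4, 12) = 12
Carol-Alice-Judy-Liam-Dave: max(9, 10, 14, 12) = 14
Carol-Alice-Liam-Dave: max(9, 2, 12) = 12
Carol-Alice-Nora-Judy-Liam-Dave: max(9, 17, 11, 14, 12) = 17
Smallest bottleneck: 12.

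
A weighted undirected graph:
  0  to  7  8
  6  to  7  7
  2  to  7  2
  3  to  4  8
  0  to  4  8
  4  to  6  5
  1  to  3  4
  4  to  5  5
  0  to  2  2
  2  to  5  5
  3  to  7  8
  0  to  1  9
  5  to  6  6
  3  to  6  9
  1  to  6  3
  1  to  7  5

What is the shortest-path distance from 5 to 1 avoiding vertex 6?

Checking several routes:
5 - 4 - 3 - 1: 5 + 8 + 4 = 17
5 - 2 - 0 - 1: 5 + 2 + 9 = 16
5 - 2 - 7 - 1: 5 + 2 + 5 = 12
Best route has total 12.

12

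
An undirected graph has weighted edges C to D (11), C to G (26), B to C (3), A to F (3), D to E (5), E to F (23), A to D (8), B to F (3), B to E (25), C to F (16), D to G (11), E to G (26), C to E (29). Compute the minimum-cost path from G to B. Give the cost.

25

A few of the G→B routes:
G-D-E-B: 11 + 5 + 25 = 41
G-D-C-B: 11 + 11 + 3 = 25
G-D-A-F-C-B: 11 + 8 + 3 + 16 + 3 = 41
G-C-B: 26 + 3 = 29
G-D-A-F-B: 11 + 8 + 3 + 3 = 25
Best route has total 25.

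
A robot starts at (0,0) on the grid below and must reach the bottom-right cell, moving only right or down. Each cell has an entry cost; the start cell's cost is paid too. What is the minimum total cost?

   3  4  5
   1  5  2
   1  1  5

Path [0,0] [1,0] [2,0] [2,1] [2,2]: 3 + 1 + 1 + 1 + 5 = 11.

11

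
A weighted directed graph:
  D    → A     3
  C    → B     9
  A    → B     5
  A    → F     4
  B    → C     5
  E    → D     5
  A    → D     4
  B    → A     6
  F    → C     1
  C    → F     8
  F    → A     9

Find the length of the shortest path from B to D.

Paths from B to D:
B -> A -> D: 6 + 4 = 10
B -> C -> F -> A -> D: 5 + 8 + 9 + 4 = 26
Best route has total 10.

10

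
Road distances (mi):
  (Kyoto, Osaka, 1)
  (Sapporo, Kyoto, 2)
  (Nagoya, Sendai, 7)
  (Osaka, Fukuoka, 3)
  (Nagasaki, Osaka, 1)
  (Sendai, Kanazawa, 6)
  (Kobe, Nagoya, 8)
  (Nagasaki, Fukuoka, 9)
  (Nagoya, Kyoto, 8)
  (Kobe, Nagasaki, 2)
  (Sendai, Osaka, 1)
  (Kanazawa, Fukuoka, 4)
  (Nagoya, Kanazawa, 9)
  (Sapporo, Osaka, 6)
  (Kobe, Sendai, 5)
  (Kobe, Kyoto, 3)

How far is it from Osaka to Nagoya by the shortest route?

A few of the Osaka→Nagoya routes:
Osaka→Kyoto→Nagoya: 1 + 8 = 9
Osaka→Nagasaki→Kobe→Nagoya: 1 + 2 + 8 = 11
Osaka→Sendai→Nagoya: 1 + 7 = 8
Shortest: 8 mi.

8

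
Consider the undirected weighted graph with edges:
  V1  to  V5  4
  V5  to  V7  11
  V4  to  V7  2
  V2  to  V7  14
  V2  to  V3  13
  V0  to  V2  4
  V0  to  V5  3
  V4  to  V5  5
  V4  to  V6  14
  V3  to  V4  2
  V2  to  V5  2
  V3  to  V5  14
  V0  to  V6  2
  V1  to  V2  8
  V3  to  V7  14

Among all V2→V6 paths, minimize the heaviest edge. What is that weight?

3

Comparing a few candidate routes:
V2 -> V3 -> V4 -> V5 -> V0 -> V6: max(13, 2, 5, 3, 2) = 13
V2 -> V0 -> V6: max(4, 2) = 4
V2 -> V5 -> V0 -> V6: max(2, 3, 2) = 3
V2 -> V3 -> V4 -> V7 -> V5 -> V0 -> V6: max(13, 2, 2, 11, 3, 2) = 13
V2 -> V1 -> V5 -> V0 -> V6: max(8, 4, 3, 2) = 8
V2 -> V5 -> V7 -> V3 -> V4 -> V6: max(2, 11, 14, 2, 14) = 14
Smallest bottleneck: 3.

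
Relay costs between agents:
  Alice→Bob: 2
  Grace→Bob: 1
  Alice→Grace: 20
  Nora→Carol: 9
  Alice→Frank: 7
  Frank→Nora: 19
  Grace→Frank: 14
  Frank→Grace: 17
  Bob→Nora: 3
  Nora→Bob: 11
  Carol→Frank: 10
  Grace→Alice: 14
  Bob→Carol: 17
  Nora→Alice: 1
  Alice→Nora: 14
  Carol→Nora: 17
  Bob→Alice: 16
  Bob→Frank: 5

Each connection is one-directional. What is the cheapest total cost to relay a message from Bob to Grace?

22

A few of the Bob→Grace routes:
Bob-Frank-Grace: 5 + 17 = 22
Bob-Nora-Carol-Frank-Grace: 3 + 9 + 10 + 17 = 39
Bob-Alice-Grace: 16 + 20 = 36
Bob-Nora-Alice-Frank-Grace: 3 + 1 + 7 + 17 = 28
Bob-Nora-Alice-Grace: 3 + 1 + 20 = 24
The minimum is 22.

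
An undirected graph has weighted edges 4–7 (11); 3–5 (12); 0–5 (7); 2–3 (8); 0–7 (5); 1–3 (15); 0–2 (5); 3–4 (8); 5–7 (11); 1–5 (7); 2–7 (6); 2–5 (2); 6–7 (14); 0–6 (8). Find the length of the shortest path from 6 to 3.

21

Some routes from 6 to 3:
6 - 0 - 5 - 3: 8 + 7 + 12 = 27
6 - 0 - 2 - 3: 8 + 5 + 8 = 21
6 - 0 - 5 - 2 - 3: 8 + 7 + 2 + 8 = 25
Shortest: 21.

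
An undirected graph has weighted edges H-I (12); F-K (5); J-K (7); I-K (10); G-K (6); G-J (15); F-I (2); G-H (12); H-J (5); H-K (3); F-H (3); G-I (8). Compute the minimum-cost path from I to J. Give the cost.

10

Checking several routes:
I -> F -> H -> K -> J: 2 + 3 + 3 + 7 = 15
I -> F -> K -> H -> J: 2 + 5 + 3 + 5 = 15
I -> F -> H -> J: 2 + 3 + 5 = 10
I -> F -> K -> J: 2 + 5 + 7 = 14
The minimum is 10.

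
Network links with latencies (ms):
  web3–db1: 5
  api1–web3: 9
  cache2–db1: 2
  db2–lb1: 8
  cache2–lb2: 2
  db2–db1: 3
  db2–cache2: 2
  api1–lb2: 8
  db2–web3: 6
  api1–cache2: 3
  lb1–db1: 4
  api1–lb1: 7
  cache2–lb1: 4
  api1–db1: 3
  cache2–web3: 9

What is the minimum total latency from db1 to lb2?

A few of the db1→lb2 routes:
db1-db2-cache2-lb2: 3 + 2 + 2 = 7
db1-cache2-api1-lb2: 2 + 3 + 8 = 13
db1-lb1-cache2-lb2: 4 + 4 + 2 = 10
db1-api1-lb2: 3 + 8 = 11
db1-cache2-lb2: 2 + 2 = 4
db1-api1-cache2-lb2: 3 + 3 + 2 = 8
Best route has total 4 ms.

4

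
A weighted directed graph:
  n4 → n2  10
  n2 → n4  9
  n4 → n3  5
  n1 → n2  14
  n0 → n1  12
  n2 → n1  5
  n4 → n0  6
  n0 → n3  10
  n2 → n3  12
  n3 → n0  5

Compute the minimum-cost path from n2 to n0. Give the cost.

15

Routes from n2 to n0:
n2 → n4 → n3 → n0: 9 + 5 + 5 = 19
n2 → n3 → n0: 12 + 5 = 17
n2 → n4 → n0: 9 + 6 = 15
Shortest: 15.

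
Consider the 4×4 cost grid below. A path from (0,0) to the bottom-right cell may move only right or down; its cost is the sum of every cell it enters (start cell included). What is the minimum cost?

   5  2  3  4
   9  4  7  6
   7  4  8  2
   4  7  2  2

24

Take [0,0] -> [0,1] -> [0,2] -> [0,3] -> [1,3] -> [2,3] -> [3,3] for a total of 5 + 2 + 3 + 4 + 6 + 2 + 2 = 24.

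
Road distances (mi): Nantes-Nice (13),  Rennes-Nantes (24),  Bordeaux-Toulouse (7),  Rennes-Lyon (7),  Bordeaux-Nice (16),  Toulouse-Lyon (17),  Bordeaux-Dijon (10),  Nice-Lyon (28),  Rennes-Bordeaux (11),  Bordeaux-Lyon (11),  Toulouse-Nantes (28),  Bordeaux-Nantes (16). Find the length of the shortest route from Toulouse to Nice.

23

A few of the Toulouse→Nice routes:
Toulouse-Bordeaux-Nantes-Nice: 7 + 16 + 13 = 36
Toulouse-Nantes-Nice: 28 + 13 = 41
Toulouse-Bordeaux-Nice: 7 + 16 = 23
Toulouse-Lyon-Bordeaux-Nice: 17 + 11 + 16 = 44
Shortest: 23 mi.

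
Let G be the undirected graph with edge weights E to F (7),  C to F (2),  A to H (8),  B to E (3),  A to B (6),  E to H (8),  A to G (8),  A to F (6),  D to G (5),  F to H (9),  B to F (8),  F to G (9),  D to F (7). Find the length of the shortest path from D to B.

15

Comparing a few candidate routes:
D → G → A → B: 5 + 8 + 6 = 19
D → F → B: 7 + 8 = 15
D → F → A → B: 7 + 6 + 6 = 19
D → G → F → B: 5 + 9 + 8 = 22
D → F → E → B: 7 + 7 + 3 = 17
The minimum is 15.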